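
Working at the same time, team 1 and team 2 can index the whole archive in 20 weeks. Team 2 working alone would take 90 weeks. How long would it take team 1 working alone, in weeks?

Combined rate is 1/20 per week.
Known contribution: 1/90 per week.
So team 1's rate is 1/20 − 1/90 = 7/180, meaning 180/7 weeks alone.

180/7 weeks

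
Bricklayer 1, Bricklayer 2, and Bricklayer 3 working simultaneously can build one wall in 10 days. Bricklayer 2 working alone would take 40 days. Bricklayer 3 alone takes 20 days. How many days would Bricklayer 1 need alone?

Combined rate is 1/10 per day.
Known contribution: 1/40 + 1/20 = (1 + 2)/40 = 3/40 per day.
So Bricklayer 1's rate is 1/10 − 3/40 = 1/40, meaning 40 days alone.

40 days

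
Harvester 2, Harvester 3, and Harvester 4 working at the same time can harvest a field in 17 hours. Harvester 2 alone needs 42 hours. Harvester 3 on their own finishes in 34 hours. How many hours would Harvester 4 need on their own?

Combined rate is 1/17 per hour.
Known contribution: 1/42 + 1/34 = (17 + 21)/714 = 38/714 = 19/357 per hour.
So Harvester 4's rate is 1/17 − 19/357 = 2/357, meaning 357/2 hours alone.

357/2 hours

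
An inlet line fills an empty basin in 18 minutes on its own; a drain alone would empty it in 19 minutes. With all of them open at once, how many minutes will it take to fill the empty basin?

Net rate = 1/18 − 1/19 = (19 − 18)/342 = 1/342 per minute.
Filling time = 1 ÷ (1/342) = 342 minutes.

342 minutes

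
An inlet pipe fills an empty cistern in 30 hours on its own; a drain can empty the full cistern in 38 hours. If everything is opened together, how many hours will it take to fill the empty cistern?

285/2 hours

Net rate = 1/30 − 1/38 = (19 − 15)/570 = 4/570 = 2/285 per hour.
Filling time = 1 ÷ (2/285) = 285/2 hours.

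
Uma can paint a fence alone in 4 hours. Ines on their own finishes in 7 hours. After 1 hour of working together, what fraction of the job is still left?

Combined rate: 1/4 + 1/7 = (7 + 4)/28 = 11/28 per hour.
In 1 hour they complete 1·11/28 = 11/28 of the job.
So 17/28 remains.

17/28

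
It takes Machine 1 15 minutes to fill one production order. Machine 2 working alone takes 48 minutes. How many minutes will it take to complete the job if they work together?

With two workers the combined time is the product over the sum: 15·48/(15+48) = 720/63 = 80/7 minutes.

80/7 minutes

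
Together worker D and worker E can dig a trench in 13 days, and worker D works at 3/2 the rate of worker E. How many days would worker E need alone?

Let worker E's rate be r; then worker D's rate is (3/2)r, so together (3/2 + 1)r = (5/2)r = 1/13.
Thus r = 2/65 per day.
Worker E alone: 65/2 days; worker D alone: 65/3 days.

65/2 days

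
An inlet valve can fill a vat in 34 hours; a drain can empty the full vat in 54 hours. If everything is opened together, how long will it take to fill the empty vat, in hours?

Net rate = 1/34 − 1/54 = (27 − 17)/918 = 10/918 = 5/459 per hour.
Filling time = 1 ÷ (5/459) = 459/5 hours.

459/5 hours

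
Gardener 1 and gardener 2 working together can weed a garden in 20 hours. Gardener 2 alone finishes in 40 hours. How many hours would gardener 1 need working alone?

Combined rate is 1/20 per hour.
Known contribution: 1/40 per hour.
So gardener 1's rate is 1/20 − 1/40 = 1/40, meaning 40 hours alone.

40 hours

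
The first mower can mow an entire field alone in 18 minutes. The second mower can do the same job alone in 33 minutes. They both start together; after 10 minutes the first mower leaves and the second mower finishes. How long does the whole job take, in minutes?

In the first 10 minutes the combined rate is 17/198, so 85/99 of the job is done, leaving 14/99.
After the first mower leaves the rate is 1/33 per minute; the remaining 14/99 takes 14/3 minutes.
Total = 10 + 14/3 = 44/3 minutes.

44/3 minutes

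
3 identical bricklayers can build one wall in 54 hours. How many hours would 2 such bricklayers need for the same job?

81 hours

Total work is 3·54 = 162 bricklayer-hours.
With 2 bricklayers: 162/2 = 81 hours.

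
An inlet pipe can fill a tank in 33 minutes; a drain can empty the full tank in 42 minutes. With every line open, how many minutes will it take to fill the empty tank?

154 minutes

Net rate = 1/33 − 1/42 = (14 − 11)/462 = 3/462 = 1/154 per minute.
Filling time = 1 ÷ (1/154) = 154 minutes.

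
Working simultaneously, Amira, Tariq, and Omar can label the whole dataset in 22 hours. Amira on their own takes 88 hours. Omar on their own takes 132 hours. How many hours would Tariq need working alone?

264/7 hours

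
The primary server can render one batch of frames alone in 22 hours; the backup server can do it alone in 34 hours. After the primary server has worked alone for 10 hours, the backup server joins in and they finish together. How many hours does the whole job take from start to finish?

In 10 hours the primary server does 10/22 = 5/11 of the job, leaving 6/11.
The primary server and the backup server together work at 14/187 per hour, so finishing takes 6/11 ÷ 14/187 = 51/7 hours.
Total time = 10 + 51/7 = 121/7 hours.

121/7 hours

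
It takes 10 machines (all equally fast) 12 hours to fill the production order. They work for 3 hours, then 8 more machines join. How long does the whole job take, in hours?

One machine does 1/120 of the job per hour.
After 3 hours with 10 machines, 1/4 is done (3/4 left).
With 18 machines the rate is 18/120 = 3/20, so the rest takes 3/4 ÷ 3/20 = 5 hours.
Total = 3 + 5 = 8 hours.

8 hours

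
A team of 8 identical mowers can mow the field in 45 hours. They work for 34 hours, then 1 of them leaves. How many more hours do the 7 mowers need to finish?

88/7 hours

One mower does 1/360 of the job per hour.
After 34 hours with 8 mowers, 34/45 is done (11/45 left).
With 7 mowers the rate is 7/360, so the rest takes 11/45 ÷ 7/360 = 88/7 hours.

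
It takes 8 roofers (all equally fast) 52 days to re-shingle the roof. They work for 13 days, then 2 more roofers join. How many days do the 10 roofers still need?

156/5 days

One roofer does 1/416 of the job per day.
After 13 days with 8 roofers, 1/4 is done (3/4 left).
With 10 roofers the rate is 10/416 = 5/208, so the rest takes 3/4 ÷ 5/208 = 156/5 days.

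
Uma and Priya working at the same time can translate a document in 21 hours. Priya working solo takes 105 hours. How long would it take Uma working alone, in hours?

105/4 hours

Combined rate is 1/21 per hour.
Known contribution: 1/105 per hour.
So Uma's rate is 1/21 − 1/105 = 4/105, meaning 105/4 hours alone.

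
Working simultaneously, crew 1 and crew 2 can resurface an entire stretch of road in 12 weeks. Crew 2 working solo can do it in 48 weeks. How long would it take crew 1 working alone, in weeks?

16 weeks

Combined rate is 1/12 per week.
Known contribution: 1/48 per week.
So crew 1's rate is 1/12 − 1/48 = 1/16, meaning 16 weeks alone.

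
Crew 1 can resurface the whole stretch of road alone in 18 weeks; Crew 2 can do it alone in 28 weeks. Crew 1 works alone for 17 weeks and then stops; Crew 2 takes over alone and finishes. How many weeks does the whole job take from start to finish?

In 17 weeks Crew 1 does 17/18 of the job, leaving 1/18.
Crew 2 works at 1/28 per week, so finishing takes 1/18 ÷ 1/28 = 14/9 weeks.
Total time = 17 + 14/9 = 167/9 weeks.

167/9 weeks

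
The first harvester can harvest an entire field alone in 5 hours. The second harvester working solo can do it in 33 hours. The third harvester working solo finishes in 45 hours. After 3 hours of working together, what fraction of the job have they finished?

Combined rate: 1/5 + 1/33 + 1/45 = (99 + 15 + 11)/495 = 125/495 = 25/99 per hour.
In 3 hours they complete 3·25/99 = 25/33 of the job.

25/33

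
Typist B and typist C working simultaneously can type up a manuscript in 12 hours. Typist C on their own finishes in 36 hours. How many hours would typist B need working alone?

18 hours

Combined rate is 1/12 per hour.
Known contribution: 1/36 per hour.
So typist B's rate is 1/12 − 1/36 = 1/18, meaning 18 hours alone.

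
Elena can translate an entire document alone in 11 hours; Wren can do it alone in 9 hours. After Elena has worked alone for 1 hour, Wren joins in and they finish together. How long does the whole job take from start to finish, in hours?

In 1 hour Elena does 1/11 of the job, leaving 10/11.
Elena and Wren together work at 20/99 per hour, so finishing takes 10/11 ÷ 20/99 = 9/2 hours.
Total time = 1 + 9/2 = 11/2 hours.

11/2 hours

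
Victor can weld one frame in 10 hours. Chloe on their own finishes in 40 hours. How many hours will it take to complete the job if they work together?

Combined rate: 1/10 + 1/40 = (4 + 1)/40 = 5/40 = 1/8 per hour.
Time = 1 ÷ (1/8) = 8 hours.

8 hours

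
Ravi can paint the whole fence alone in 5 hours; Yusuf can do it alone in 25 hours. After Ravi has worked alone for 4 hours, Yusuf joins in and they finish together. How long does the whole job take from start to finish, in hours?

In 4 hours Ravi does 4/5 of the job, leaving 1/5.
Ravi and Yusuf together work at 6/25 per hour, so finishing takes 1/5 ÷ 6/25 = 5/6 hours.
Total time = 4 + 5/6 = 29/6 hours.

29/6 hours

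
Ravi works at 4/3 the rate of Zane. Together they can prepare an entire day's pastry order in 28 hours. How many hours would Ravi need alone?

Let Zane's rate be r; then Ravi's rate is (4/3)r, so together (4/3 + 1)r = (7/3)r = 1/28.
Thus r = 3/196 per hour.
Zane alone: 196/3 hours; Ravi alone: 49 hours.

49 hours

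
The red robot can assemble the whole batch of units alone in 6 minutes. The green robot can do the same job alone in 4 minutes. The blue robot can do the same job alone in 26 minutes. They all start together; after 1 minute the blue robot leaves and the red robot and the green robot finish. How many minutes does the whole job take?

30/13 minutes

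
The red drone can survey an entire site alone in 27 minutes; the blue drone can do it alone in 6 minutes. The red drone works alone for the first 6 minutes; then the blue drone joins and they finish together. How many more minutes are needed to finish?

In 6 minutes the red drone does 6/27 = 2/9 of the job, leaving 7/9.
The red drone and the blue drone together work at 11/54 per minute, so finishing takes 7/9 ÷ 11/54 = 42/11 minutes.

42/11 minutes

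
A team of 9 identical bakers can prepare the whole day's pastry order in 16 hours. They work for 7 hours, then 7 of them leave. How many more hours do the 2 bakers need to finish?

81/2 hours

One baker does 1/144 of the job per hour.
After 7 hours with 9 bakers, 7/16 is done (9/16 left).
With 2 bakers the rate is 2/144 = 1/72, so the rest takes 9/16 ÷ 1/72 = 81/2 hours.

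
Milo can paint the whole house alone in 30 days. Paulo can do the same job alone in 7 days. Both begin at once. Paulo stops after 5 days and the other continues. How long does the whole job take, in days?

60/7 days

In the first 5 days the combined rate is 37/210, so 37/42 of the job is done, leaving 5/42.
After Paulo leaves the rate is 1/30 per day; the remaining 5/42 takes 25/7 days.
Total = 5 + 25/7 = 60/7 days.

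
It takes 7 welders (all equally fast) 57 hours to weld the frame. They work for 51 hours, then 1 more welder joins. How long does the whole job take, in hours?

225/4 hours

One welder does 1/399 of the job per hour.
After 51 hours with 7 welders, 17/19 is done (2/19 left).
With 8 welders the rate is 8/399, so the rest takes 2/19 ÷ 8/399 = 21/4 hours.
Total = 51 + 21/4 = 225/4 hours.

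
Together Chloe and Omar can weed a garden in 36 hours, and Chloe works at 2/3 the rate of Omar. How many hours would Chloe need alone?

90 hours

Let Omar's rate be r; then Chloe's rate is (2/3)r, so together (2/3 + 1)r = (5/3)r = 1/36.
Thus r = 1/60 per hour.
Omar alone: 60 hours; Chloe alone: 90 hours.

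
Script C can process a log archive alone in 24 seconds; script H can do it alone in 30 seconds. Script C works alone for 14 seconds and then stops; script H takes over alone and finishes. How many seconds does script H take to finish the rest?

In 14 seconds script C does 14/24 = 7/12 of the job, leaving 5/12.
Script H works at 1/30 per second, so finishing takes 5/12 ÷ 1/30 = 25/2 seconds.

25/2 seconds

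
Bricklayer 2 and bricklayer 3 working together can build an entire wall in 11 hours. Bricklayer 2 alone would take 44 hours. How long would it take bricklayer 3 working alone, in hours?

44/3 hours

Combined rate is 1/11 per hour.
Known contribution: 1/44 per hour.
So bricklayer 3's rate is 1/11 − 1/44 = 3/44, meaning 44/3 hours alone.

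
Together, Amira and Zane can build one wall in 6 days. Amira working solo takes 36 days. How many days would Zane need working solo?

36/5 days

Combined rate is 1/6 per day.
Known contribution: 1/36 per day.
So Zane's rate is 1/6 − 1/36 = 5/36, meaning 36/5 days alone.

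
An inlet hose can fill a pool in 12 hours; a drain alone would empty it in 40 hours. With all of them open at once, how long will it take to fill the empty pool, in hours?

120/7 hours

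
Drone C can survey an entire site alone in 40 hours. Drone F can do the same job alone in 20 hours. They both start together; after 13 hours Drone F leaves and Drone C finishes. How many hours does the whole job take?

In the first 13 hours the combined rate is 3/40, so 39/40 of the job is done, leaving 1/40.
After Drone F leaves the rate is 1/40 per hour; the remaining 1/40 takes 1 hour.
Total = 13 + 1 = 14 hours.

14 hours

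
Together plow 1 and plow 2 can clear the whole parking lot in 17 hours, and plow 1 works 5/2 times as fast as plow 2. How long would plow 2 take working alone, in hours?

Let plow 2's rate be r; then plow 1's rate is (5/2)r, so together (5/2 + 1)r = (7/2)r = 1/17.
Thus r = 2/119 per hour.
Plow 2 alone: 119/2 hours; plow 1 alone: 119/5 hours.

119/2 hours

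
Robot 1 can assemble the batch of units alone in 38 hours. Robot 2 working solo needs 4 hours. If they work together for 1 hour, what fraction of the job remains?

55/76

Combined rate: 1/38 + 1/4 = (2 + 19)/76 = 21/76 per hour.
In 1 hour they complete 1·21/76 = 21/76 of the job.
So 55/76 remains.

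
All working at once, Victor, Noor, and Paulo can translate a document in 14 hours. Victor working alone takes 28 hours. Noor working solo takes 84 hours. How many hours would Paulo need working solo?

42 hours

Combined rate is 1/14 per hour.
Known contribution: 1/28 + 1/84 = (3 + 1)/84 = 4/84 = 1/21 per hour.
So Paulo's rate is 1/14 − 1/21 = 1/42, meaning 42 hours alone.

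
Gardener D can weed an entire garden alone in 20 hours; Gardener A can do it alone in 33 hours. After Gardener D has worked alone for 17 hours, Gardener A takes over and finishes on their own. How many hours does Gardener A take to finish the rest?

99/20 hours

In 17 hours Gardener D does 17/20 of the job, leaving 3/20.
Gardener A works at 1/33 per hour, so finishing takes 3/20 ÷ 1/33 = 99/20 hours.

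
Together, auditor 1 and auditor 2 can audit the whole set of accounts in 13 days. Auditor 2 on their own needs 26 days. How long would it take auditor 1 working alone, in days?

Combined rate is 1/13 per day.
Known contribution: 1/26 per day.
So auditor 1's rate is 1/13 − 1/26 = 1/26, meaning 26 days alone.

26 days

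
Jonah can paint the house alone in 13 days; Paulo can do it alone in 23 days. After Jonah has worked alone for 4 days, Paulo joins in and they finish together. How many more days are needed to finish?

23/4 days

In 4 days Jonah does 4/13 of the job, leaving 9/13.
Jonah and Paulo together work at 36/299 per day, so finishing takes 9/13 ÷ 36/299 = 23/4 days.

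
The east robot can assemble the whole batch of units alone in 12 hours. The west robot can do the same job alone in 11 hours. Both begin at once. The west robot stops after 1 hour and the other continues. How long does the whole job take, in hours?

In the first 1 hour the combined rate is 23/132, so 23/132 of the job is done, leaving 109/132.
After the west robot leaves the rate is 1/12 per hour; the remaining 109/132 takes 109/11 hours.
Total = 1 + 109/11 = 120/11 hours.

120/11 hours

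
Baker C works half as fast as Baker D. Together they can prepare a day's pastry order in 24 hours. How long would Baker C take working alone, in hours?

Let Baker D's rate be r; then Baker C's rate is (1/2)r, so together (1/2 + 1)r = (3/2)r = 1/24.
Thus r = 1/36 per hour.
Baker D alone: 36 hours; Baker C alone: 72 hours.

72 hours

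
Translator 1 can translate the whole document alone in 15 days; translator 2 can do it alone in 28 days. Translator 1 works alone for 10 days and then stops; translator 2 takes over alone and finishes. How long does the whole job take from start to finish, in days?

58/3 days

In 10 days translator 1 does 10/15 = 2/3 of the job, leaving 1/3.
Translator 2 works at 1/28 per day, so finishing takes 1/3 ÷ 1/28 = 28/3 days.
Total time = 10 + 28/3 = 58/3 days.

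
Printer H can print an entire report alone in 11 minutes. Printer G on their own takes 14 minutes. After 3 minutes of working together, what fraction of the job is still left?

79/154

Combined rate: 1/11 + 1/14 = (14 + 11)/154 = 25/154 per minute.
In 3 minutes they complete 3·25/154 = 75/154 of the job.
So 79/154 remains.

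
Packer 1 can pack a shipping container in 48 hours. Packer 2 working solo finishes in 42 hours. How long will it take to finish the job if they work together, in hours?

112/5 hours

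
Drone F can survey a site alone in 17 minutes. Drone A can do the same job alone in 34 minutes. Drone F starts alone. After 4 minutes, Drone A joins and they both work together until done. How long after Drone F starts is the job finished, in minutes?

In the first 4 minutes Drone F alone does 4/17 of the job, leaving 13/17.
Once everyone is working, combined rate: 1/17 + 1/34 = (2 + 1)/34 = 3/34 per minute.
Remaining 13/17 at 3/34 per minute takes 26/3 minutes.
Total from the start = 4 + 26/3 = 38/3 minutes.

38/3 minutes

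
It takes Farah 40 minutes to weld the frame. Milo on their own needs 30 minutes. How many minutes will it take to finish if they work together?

120/7 minutes

With two workers the combined time is the product over the sum: 40·30/(40+30) = 1200/70 = 120/7 minutes.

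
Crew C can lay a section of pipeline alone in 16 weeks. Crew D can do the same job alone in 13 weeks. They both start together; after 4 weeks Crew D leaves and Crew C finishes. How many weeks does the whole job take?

144/13 weeks

In the first 4 weeks the combined rate is 29/208, so 29/52 of the job is done, leaving 23/52.
After Crew D leaves the rate is 1/16 per week; the remaining 23/52 takes 92/13 weeks.
Total = 4 + 92/13 = 144/13 weeks.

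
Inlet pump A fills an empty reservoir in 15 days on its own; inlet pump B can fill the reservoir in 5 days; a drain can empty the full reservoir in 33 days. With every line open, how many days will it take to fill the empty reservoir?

55/13 days

Net rate = 1/15 + 1/5 − 1/33 = (11 + 33 − 5)/165 = 39/165 = 13/55 per day.
Filling time = 1 ÷ (13/55) = 55/13 days.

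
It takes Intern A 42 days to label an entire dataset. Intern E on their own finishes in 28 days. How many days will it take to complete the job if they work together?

Combined rate: 1/42 + 1/28 = (2 + 3)/84 = 5/84 per day.
Time = 1 ÷ (5/84) = 84/5 days.

84/5 days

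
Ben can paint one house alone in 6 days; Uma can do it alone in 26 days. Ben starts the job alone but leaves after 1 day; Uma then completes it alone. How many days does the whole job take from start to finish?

In 1 day Ben does 1/6 of the job, leaving 5/6.
Uma works at 1/26 per day, so finishing takes 5/6 ÷ 1/26 = 65/3 days.
Total time = 1 + 65/3 = 68/3 days.

68/3 days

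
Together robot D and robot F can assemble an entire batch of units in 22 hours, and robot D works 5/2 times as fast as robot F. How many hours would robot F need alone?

77 hours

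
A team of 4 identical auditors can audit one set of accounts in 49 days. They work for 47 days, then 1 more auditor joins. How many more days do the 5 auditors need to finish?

One auditor does 1/196 of the job per day.
After 47 days with 4 auditors, 47/49 is done (2/49 left).
With 5 auditors the rate is 5/196, so the rest takes 2/49 ÷ 5/196 = 8/5 days.

8/5 days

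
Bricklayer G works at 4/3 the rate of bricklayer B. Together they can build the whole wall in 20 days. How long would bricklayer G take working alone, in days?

35 days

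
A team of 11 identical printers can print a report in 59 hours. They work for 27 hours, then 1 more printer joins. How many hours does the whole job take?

169/3 hours

One printer does 1/649 of the job per hour.
After 27 hours with 11 printers, 27/59 is done (32/59 left).
With 12 printers the rate is 12/649, so the rest takes 32/59 ÷ 12/649 = 88/3 hours.
Total = 27 + 88/3 = 169/3 hours.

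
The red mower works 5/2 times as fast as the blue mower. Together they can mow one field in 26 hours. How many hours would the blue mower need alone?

Let the blue mower's rate be r; then the red mower's rate is (5/2)r, so together (5/2 + 1)r = (7/2)r = 1/26.
Thus r = 1/91 per hour.
The blue mower alone: 91 hours; the red mower alone: 182/5 hours.

91 hours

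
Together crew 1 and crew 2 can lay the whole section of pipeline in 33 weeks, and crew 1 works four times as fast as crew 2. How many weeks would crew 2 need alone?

Let crew 2's rate be r; then crew 1's rate is 4r, so together (4 + 1)r = 5r = 1/33.
Thus r = 1/165 per week.
Crew 2 alone: 165 weeks; crew 1 alone: 165/4 weeks.

165 weeks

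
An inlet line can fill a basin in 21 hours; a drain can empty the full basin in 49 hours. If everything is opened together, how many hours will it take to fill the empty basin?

147/4 hours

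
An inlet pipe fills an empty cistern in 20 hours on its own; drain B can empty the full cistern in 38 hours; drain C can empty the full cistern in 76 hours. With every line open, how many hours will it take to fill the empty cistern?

95 hours

Net rate = 1/20 − 1/38 − 1/76 = (19 − 10 − 5)/380 = 4/380 = 1/95 per hour.
Filling time = 1 ÷ (1/95) = 95 hours.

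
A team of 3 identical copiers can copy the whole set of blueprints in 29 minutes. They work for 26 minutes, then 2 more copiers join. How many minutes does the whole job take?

139/5 minutes

One copier does 1/87 of the job per minute.
After 26 minutes with 3 copiers, 26/29 is done (3/29 left).
With 5 copiers the rate is 5/87, so the rest takes 3/29 ÷ 5/87 = 9/5 minutes.
Total = 26 + 9/5 = 139/5 minutes.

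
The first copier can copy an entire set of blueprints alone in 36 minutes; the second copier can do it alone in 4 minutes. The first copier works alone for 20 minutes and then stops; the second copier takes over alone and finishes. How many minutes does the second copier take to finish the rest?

16/9 minutes

In 20 minutes the first copier does 20/36 = 5/9 of the job, leaving 4/9.
The second copier works at 1/4 per minute, so finishing takes 4/9 ÷ 1/4 = 16/9 minutes.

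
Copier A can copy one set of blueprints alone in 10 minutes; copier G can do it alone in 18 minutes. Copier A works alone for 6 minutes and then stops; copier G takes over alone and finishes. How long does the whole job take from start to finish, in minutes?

In 6 minutes copier A does 6/10 = 3/5 of the job, leaving 2/5.
Copier G works at 1/18 per minute, so finishing takes 2/5 ÷ 1/18 = 36/5 minutes.
Total time = 6 + 36/5 = 66/5 minutes.

66/5 minutes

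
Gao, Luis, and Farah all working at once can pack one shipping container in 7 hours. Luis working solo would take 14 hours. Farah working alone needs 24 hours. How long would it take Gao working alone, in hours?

168/5 hours

Combined rate is 1/7 per hour.
Known contribution: 1/14 + 1/24 = (12 + 7)/168 = 19/168 per hour.
So Gao's rate is 1/7 − 19/168 = 5/168, meaning 168/5 hours alone.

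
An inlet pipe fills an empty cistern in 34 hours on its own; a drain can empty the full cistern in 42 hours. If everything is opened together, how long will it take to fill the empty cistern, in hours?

357/2 hours

Net rate = 1/34 − 1/42 = (21 − 17)/714 = 4/714 = 2/357 per hour.
Filling time = 1 ÷ (2/357) = 357/2 hours.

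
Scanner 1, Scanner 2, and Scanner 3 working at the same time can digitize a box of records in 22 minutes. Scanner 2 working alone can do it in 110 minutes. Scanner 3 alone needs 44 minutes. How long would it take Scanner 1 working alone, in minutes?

220/3 minutes

Combined rate is 1/22 per minute.
Known contribution: 1/110 + 1/44 = (2 + 5)/220 = 7/220 per minute.
So Scanner 1's rate is 1/22 − 7/220 = 3/220, meaning 220/3 minutes alone.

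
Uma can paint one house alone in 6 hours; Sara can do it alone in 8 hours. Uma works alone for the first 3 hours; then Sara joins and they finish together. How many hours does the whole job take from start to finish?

33/7 hours

In 3 hours Uma does 3/6 = 1/2 of the job, leaving 1/2.
Uma and Sara together work at 7/24 per hour, so finishing takes 1/2 ÷ 7/24 = 12/7 hours.
Total time = 3 + 12/7 = 33/7 hours.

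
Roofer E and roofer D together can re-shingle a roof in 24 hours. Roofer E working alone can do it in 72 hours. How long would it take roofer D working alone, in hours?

Combined rate is 1/24 per hour.
Known contribution: 1/72 per hour.
So roofer D's rate is 1/24 − 1/72 = 1/36, meaning 36 hours alone.

36 hours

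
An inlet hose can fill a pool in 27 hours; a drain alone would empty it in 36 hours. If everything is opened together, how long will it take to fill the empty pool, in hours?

Net rate = 1/27 − 1/36 = (4 − 3)/108 = 1/108 per hour.
Filling time = 1 ÷ (1/108) = 108 hours.

108 hours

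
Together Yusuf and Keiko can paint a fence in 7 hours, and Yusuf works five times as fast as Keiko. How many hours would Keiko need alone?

Let Keiko's rate be r; then Yusuf's rate is 5r, so together (5 + 1)r = 6r = 1/7.
Thus r = 1/42 per hour.
Keiko alone: 42 hours; Yusuf alone: 42/5 hours.

42 hours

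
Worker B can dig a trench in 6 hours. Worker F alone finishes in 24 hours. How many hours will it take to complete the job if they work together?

24/5 hours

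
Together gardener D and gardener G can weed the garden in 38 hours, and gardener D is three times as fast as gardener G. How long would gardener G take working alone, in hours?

152 hours

Let gardener G's rate be r; then gardener D's rate is 3r, so together (3 + 1)r = 4r = 1/38.
Thus r = 1/152 per hour.
Gardener G alone: 152 hours; gardener D alone: 152/3 hours.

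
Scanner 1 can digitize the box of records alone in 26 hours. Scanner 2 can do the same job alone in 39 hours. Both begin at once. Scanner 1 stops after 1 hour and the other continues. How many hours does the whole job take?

75/2 hours

In the first 1 hour the combined rate is 5/78, so 5/78 of the job is done, leaving 73/78.
After scanner 1 leaves the rate is 1/39 per hour; the remaining 73/78 takes 73/2 hours.
Total = 1 + 73/2 = 75/2 hours.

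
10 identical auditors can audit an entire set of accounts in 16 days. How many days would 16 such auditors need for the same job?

10 days

Total work is 10·16 = 160 auditor-days.
With 16 auditors: 160/16 = 10 days.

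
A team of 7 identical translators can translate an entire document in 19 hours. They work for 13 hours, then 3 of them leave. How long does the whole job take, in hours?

One translator does 1/133 of the job per hour.
After 13 hours with 7 translators, 13/19 is done (6/19 left).
With 4 translators the rate is 4/133, so the rest takes 6/19 ÷ 4/133 = 21/2 hours.
Total = 13 + 21/2 = 47/2 hours.

47/2 hours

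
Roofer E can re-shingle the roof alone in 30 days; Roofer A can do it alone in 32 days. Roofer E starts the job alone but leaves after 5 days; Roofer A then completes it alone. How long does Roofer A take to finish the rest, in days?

In 5 days Roofer E does 5/30 = 1/6 of the job, leaving 5/6.
Roofer A works at 1/32 per day, so finishing takes 5/6 ÷ 1/32 = 80/3 days.

80/3 days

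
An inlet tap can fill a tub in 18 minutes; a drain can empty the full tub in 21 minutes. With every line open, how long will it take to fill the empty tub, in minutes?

126 minutes

Net rate = 1/18 − 1/21 = (7 − 6)/126 = 1/126 per minute.
Filling time = 1 ÷ (1/126) = 126 minutes.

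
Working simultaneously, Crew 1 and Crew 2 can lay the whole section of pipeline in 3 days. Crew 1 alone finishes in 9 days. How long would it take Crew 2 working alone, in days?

9/2 days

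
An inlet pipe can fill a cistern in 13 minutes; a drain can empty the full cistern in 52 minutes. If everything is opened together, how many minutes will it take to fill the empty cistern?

52/3 minutes

Net rate = 1/13 − 1/52 = (4 − 1)/52 = 3/52 per minute.
Filling time = 1 ÷ (3/52) = 52/3 minutes.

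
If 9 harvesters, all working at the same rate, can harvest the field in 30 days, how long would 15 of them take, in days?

Total work is 9·30 = 270 harvester-days.
With 15 harvesters: 270/15 = 18 days.

18 days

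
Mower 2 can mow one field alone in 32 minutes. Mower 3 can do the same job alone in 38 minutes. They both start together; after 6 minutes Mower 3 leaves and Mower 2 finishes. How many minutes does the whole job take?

512/19 minutes

In the first 6 minutes the combined rate is 35/608, so 105/304 of the job is done, leaving 199/304.
After Mower 3 leaves the rate is 1/32 per minute; the remaining 199/304 takes 398/19 minutes.
Total = 6 + 398/19 = 512/19 minutes.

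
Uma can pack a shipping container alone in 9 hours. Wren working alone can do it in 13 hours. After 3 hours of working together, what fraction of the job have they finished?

Combined rate: 1/9 + 1/13 = (13 + 9)/117 = 22/117 per hour.
In 3 hours they complete 3·22/117 = 22/39 of the job.

22/39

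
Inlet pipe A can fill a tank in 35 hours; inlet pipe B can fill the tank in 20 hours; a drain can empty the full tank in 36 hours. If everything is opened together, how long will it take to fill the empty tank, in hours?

315/16 hours

Net rate = 1/35 + 1/20 − 1/36 = (36 + 63 − 35)/1260 = 64/1260 = 16/315 per hour.
Filling time = 1 ÷ (16/315) = 315/16 hours.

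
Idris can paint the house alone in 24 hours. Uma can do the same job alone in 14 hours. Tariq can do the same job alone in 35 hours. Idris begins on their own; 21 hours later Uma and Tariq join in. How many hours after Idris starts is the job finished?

In the first 21 hours Idris alone does 21/24 = 7/8 of the job, leaving 1/8.
Once everyone is working, combined rate: 1/24 + 1/14 + 1/35 = (35 + 60 + 24)/840 = 119/840 = 17/120 per hour.
Remaining 1/8 at 17/120 per hour takes 15/17 hours.
Total from the start = 21 + 15/17 = 372/17 hours.

372/17 hours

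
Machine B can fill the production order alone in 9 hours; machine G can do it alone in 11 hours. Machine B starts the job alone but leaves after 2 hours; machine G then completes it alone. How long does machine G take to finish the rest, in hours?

In 2 hours machine B does 2/9 of the job, leaving 7/9.
Machine G works at 1/11 per hour, so finishing takes 7/9 ÷ 1/11 = 77/9 hours.

77/9 hours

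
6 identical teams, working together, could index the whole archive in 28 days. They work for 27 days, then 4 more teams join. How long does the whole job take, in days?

One team does 1/168 of the job per day.
After 27 days with 6 teams, 27/28 is done (1/28 left).
With 10 teams the rate is 10/168 = 5/84, so the rest takes 1/28 ÷ 5/84 = 3/5 days.
Total = 27 + 3/5 = 138/5 days.

138/5 days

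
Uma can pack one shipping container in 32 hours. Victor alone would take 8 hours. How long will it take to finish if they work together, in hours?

Combined rate: 1/32 + 1/8 = (1 + 4)/32 = 5/32 per hour.
Time = 1 ÷ (5/32) = 32/5 hours.

32/5 hours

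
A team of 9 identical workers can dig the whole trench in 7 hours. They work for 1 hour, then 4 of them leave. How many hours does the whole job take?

59/5 hours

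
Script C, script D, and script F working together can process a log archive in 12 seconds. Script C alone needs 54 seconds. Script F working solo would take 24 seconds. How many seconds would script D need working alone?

216/5 seconds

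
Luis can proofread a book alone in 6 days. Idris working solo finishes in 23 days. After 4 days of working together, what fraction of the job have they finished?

58/69

Combined rate: 1/6 + 1/23 = (23 + 6)/138 = 29/138 per day.
In 4 days they complete 4·29/138 = 58/69 of the job.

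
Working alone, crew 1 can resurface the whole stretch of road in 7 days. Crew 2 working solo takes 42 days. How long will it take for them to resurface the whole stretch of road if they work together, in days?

Combined rate: 1/7 + 1/42 = (6 + 1)/42 = 7/42 = 1/6 per day.
Time = 1 ÷ (1/6) = 6 days.

6 days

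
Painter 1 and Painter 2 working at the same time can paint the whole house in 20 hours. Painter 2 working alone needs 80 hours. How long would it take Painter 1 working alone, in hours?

Combined rate is 1/20 per hour.
Known contribution: 1/80 per hour.
So Painter 1's rate is 1/20 − 1/80 = 3/80, meaning 80/3 hours alone.

80/3 hours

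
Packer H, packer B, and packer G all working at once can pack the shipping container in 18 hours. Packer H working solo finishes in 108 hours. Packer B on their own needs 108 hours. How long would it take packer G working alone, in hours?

Combined rate is 1/18 per hour.
Known contribution: 1/108 + 1/108 = (1 + 1)/108 = 2/108 = 1/54 per hour.
So packer G's rate is 1/18 − 1/54 = 1/27, meaning 27 hours alone.

27 hours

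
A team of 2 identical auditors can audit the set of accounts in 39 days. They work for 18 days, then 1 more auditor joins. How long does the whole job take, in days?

One auditor does 1/78 of the job per day.
After 18 days with 2 auditors, 6/13 is done (7/13 left).
With 3 auditors the rate is 3/78 = 1/26, so the rest takes 7/13 ÷ 1/26 = 14 days.
Total = 18 + 14 = 32 days.

32 days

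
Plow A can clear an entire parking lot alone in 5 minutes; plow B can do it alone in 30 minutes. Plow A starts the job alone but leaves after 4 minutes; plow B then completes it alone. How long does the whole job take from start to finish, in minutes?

In 4 minutes plow A does 4/5 of the job, leaving 1/5.
Plow B works at 1/30 per minute, so finishing takes 1/5 ÷ 1/30 = 6 minutes.
Total time = 4 + 6 = 10 minutes.

10 minutes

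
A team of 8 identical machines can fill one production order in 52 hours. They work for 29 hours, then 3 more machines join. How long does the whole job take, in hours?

One machine does 1/416 of the job per hour.
After 29 hours with 8 machines, 29/52 is done (23/52 left).
With 11 machines the rate is 11/416, so the rest takes 23/52 ÷ 11/416 = 184/11 hours.
Total = 29 + 184/11 = 503/11 hours.

503/11 hours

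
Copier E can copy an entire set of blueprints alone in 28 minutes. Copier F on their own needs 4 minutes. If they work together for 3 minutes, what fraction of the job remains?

Combined rate: 1/28 + 1/4 = (1 + 7)/28 = 8/28 = 2/7 per minute.
In 3 minutes they complete 3·2/7 = 6/7 of the job.
So 1/7 remains.

1/7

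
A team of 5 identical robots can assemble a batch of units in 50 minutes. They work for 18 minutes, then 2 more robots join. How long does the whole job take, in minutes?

286/7 minutes

One robot does 1/250 of the job per minute.
After 18 minutes with 5 robots, 9/25 is done (16/25 left).
With 7 robots the rate is 7/250, so the rest takes 16/25 ÷ 7/250 = 160/7 minutes.
Total = 18 + 160/7 = 286/7 minutes.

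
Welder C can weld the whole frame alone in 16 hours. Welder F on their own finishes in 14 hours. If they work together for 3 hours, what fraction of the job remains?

67/112

Combined rate: 1/16 + 1/14 = (7 + 8)/112 = 15/112 per hour.
In 3 hours they complete 3·15/112 = 45/112 of the job.
So 67/112 remains.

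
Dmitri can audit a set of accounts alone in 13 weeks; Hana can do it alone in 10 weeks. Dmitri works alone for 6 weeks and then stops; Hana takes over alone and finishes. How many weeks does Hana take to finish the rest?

70/13 weeks

In 6 weeks Dmitri does 6/13 of the job, leaving 7/13.
Hana works at 1/10 per week, so finishing takes 7/13 ÷ 1/10 = 70/13 weeks.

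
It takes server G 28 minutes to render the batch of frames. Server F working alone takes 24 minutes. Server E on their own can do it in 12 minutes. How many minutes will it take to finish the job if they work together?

56/9 minutes

Combined rate: 1/28 + 1/24 + 1/12 = (6 + 7 + 14)/168 = 27/168 = 9/56 per minute.
Time = 1 ÷ (9/56) = 56/9 minutes.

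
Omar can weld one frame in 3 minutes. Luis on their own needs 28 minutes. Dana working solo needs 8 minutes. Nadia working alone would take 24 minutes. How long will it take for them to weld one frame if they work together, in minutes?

28/15 minutes

Combined rate: 1/3 + 1/28 + 1/8 + 1/24 = (56 + 6 + 21 + 7)/168 = 90/168 = 15/28 per minute.
Time = 1 ÷ (15/28) = 28/15 minutes.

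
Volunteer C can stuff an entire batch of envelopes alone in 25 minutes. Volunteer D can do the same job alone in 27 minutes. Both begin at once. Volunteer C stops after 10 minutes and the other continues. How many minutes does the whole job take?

In the first 10 minutes the combined rate is 52/675, so 104/135 of the job is done, leaving 31/135.
After Volunteer C leaves the rate is 1/27 per minute; the remaining 31/135 takes 31/5 minutes.
Total = 10 + 31/5 = 81/5 minutes.

81/5 minutes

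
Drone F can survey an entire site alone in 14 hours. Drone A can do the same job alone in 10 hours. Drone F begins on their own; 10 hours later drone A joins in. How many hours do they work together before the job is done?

In the first 10 hours drone F alone does 10/14 = 5/7 of the job, leaving 2/7.
Once everyone is working, combined rate: 1/14 + 1/10 = (5 + 7)/70 = 12/70 = 6/35 per hour.
Remaining 2/7 at 6/35 per hour takes 5/3 hours.

5/3 hours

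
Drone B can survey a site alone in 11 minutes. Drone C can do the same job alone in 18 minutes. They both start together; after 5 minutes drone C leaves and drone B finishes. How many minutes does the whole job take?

143/18 minutes

In the first 5 minutes the combined rate is 29/198, so 145/198 of the job is done, leaving 53/198.
After drone C leaves the rate is 1/11 per minute; the remaining 53/198 takes 53/18 minutes.
Total = 5 + 53/18 = 143/18 minutes.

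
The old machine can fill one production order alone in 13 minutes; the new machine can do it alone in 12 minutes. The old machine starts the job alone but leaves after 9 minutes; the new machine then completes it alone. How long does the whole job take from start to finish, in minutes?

In 9 minutes the old machine does 9/13 of the job, leaving 4/13.
The new machine works at 1/12 per minute, so finishing takes 4/13 ÷ 1/12 = 48/13 minutes.
Total time = 9 + 48/13 = 165/13 minutes.

165/13 minutes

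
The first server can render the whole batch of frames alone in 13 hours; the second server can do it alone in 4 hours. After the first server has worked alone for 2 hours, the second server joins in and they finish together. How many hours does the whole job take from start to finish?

In 2 hours the first server does 2/13 of the job, leaving 11/13.
The first server and the second server together work at 17/52 per hour, so finishing takes 11/13 ÷ 17/52 = 44/17 hours.
Total time = 2 + 44/17 = 78/17 hours.

78/17 hours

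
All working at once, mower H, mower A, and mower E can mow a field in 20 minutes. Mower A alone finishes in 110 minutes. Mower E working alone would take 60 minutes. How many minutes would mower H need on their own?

Combined rate is 1/20 per minute.
Known contribution: 1/110 + 1/60 = (6 + 11)/660 = 17/660 per minute.
So mower H's rate is 1/20 − 17/660 = 4/165, meaning 165/4 minutes alone.

165/4 minutes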